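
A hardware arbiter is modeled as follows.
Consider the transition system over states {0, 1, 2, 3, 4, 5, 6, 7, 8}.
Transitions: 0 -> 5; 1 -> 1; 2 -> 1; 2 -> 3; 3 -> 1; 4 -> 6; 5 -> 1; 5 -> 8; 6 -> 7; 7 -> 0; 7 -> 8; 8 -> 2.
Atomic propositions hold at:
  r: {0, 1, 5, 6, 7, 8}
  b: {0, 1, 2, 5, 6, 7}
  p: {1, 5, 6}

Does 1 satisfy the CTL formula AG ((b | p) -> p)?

Sat(b | p) = {0, 1, 2, 5, 6, 7}
Sat((b | p) -> p) = {1, 3, 4, 5, 6, 8}
AG ((b | p) -> p): greatest fixpoint, start Z0 = {1, 3, 4, 5, 6, 8}, keep only states in Sat with every successor in Z. Z1 = {1, 3, 4, 5}; Z2 = {1, 3}; fixed.
Sat(AG ((b | p) -> p)) = {1, 3}
1 ∈ Sat(AG ((b | p) -> p)) = {1, 3}, so the formula holds at 1.

Yes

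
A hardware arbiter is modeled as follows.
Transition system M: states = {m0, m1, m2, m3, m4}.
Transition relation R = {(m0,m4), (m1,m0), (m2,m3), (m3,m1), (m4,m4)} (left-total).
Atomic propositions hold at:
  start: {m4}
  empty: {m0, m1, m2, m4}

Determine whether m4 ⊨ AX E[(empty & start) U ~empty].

No

Sat(empty & start) = {m4}
Sat(~empty) = {m3}
E[(empty & start) U ~empty]: least fixpoint, start Z0 = Sat(~empty) = {m3}, add states in Sat(empty & start) with some successor in Z. Already a fixed point.
Sat(E[(empty & start) U ~empty]) = {m3}
Sat(AX E[(empty & start) U ~empty]) = {s : every successor in {m3}} = {m2}
m4 ∉ Sat(AX E[(empty & start) U ~empty]) = {m2}, so the formula does not hold at m4.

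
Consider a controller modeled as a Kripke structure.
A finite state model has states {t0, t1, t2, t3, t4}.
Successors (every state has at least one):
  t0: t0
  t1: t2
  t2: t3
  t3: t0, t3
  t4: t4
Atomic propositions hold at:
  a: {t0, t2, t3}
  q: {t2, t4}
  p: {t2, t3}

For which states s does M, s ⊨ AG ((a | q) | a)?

{t0, t2, t3, t4}

Sat(a | q) = {t0, t2, t3, t4}
Sat((a | q) | a) = {t0, t2, t3, t4}
AG ((a | q) | a): greatest fixpoint, start Z0 = {t0, t2, t3, t4}, keep only states in Sat with every successor in Z. Already a fixed point.
Sat(AG ((a | q) | a)) = {t0, t2, t3, t4}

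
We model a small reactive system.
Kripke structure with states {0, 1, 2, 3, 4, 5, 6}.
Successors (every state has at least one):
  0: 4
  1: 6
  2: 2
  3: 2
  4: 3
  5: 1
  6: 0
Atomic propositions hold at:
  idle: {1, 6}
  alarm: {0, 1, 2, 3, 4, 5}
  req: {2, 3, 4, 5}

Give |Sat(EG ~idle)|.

Sat(~idle) = {0, 2, 3, 4, 5}
EG ~idle: greatest fixpoint, start Z0 = {0, 2, 3, 4, 5}, keep only states in Sat with some successor in Z. Z1 = {0, 2, 3, 4}; fixed.
Sat(EG ~idle) = {0, 2, 3, 4}
|Sat(EG ~idle)| = |{0, 2, 3, 4}| = 4.

4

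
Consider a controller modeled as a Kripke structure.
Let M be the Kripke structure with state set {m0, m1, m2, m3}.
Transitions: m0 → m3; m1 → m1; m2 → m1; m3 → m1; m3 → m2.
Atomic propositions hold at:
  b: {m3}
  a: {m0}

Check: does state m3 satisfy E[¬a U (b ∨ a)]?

Yes

Sat(¬a) = {m1, m2, m3}
Sat(b ∨ a) = {m0, m3}
E[¬a U (b ∨ a)]: least fixpoint, start Z0 = Sat((b ∨ a)) = {m0, m3}, add states in Sat(¬a) with some successor in Z. Already a fixed point.
Sat(E[¬a U (b ∨ a)]) = {m0, m3}
m3 ∈ Sat(E[¬a U (b ∨ a)]) = {m0, m3}, so the formula holds at m3.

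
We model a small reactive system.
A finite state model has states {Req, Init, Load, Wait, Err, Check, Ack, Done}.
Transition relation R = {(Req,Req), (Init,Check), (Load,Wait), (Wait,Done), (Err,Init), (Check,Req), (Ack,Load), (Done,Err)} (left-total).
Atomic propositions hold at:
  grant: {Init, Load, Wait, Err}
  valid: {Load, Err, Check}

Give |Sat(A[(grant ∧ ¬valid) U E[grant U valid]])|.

Sat(¬valid) = {Req, Init, Wait, Ack, Done}
Sat(grant ∧ ¬valid) = {Init, Wait}
E[grant U valid]: least fixpoint, start Z0 = Sat(valid) = {Load, Err, Check}, add states in Sat(grant) with some successor in Z. Z1 = {Init, Load, Err, Check}; fixed.
Sat(E[grant U valid]) = {Init, Load, Err, Check}
A[(grant ∧ ¬valid) U E[grant U valid]]: least fixpoint, start Z0 = Sat(E[grant U valid]) = {Init, Load, Err, Check}, add states in Sat(grant ∧ ¬valid) with every successor in Z. Already a fixed point.
Sat(A[(grant ∧ ¬valid) U E[grant U valid]]) = {Init, Load, Err, Check}
|Sat(A[(grant ∧ ¬valid) U E[grant U valid]])| = |{Init, Load, Err, Check}| = 4.

4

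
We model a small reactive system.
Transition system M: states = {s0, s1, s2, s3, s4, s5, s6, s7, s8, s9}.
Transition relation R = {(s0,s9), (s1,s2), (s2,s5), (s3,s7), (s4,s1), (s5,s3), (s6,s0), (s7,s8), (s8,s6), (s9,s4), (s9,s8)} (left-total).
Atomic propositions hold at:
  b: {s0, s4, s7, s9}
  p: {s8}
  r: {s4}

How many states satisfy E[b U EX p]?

Sat(EX p) = {s : some successor in {s8}} = {s7, s9}
E[b U EX p]: least fixpoint, start Z0 = Sat(EX p) = {s7, s9}, add states in Sat(b) with some successor in Z. Z1 = {s0, s7, s9}; fixed.
Sat(E[b U EX p]) = {s0, s7, s9}
|Sat(E[b U EX p])| = |{s0, s7, s9}| = 3.

3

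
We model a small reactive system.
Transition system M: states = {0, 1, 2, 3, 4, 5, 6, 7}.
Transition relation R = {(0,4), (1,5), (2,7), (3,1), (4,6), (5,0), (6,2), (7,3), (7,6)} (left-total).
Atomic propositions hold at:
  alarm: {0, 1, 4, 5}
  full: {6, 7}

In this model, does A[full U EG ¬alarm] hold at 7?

Sat(¬alarm) = {2, 3, 6, 7}
EG ¬alarm: greatest fixpoint, start Z0 = {2, 3, 6, 7}, keep only states in Sat with some successor in Z. Z1 = {2, 6, 7}; fixed.
Sat(EG ¬alarm) = {2, 6, 7}
A[full U EG ¬alarm]: least fixpoint, start Z0 = Sat(EG ¬alarm) = {2, 6, 7}, add states in Sat(full) with every successor in Z. Already a fixed point.
Sat(A[full U EG ¬alarm]) = {2, 6, 7}
7 ∈ Sat(A[full U EG ¬alarm]) = {2, 6, 7}, so the formula holds at 7.

Yes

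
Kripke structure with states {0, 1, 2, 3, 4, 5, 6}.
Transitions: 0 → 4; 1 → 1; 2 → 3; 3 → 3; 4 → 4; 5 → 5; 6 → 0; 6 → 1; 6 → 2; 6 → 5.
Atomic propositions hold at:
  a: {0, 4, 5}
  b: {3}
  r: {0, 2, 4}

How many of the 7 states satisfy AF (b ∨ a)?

Sat(b ∨ a) = {0, 3, 4, 5}
AF (b ∨ a): least fixpoint, start Z0 = {0, 3, 4, 5}, add states with every successor in Z. Z1 = {0, 2, 3, 4, 5}; fixed.
Sat(AF (b ∨ a)) = {0, 2, 3, 4, 5}
|Sat(AF (b ∨ a))| = |{0, 2, 3, 4, 5}| = 5.

5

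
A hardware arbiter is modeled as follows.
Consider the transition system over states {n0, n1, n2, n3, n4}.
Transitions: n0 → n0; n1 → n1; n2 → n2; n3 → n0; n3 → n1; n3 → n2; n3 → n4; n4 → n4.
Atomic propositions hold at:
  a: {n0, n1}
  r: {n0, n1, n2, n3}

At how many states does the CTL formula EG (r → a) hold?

3

Sat(r → a) = {n0, n1, n4}
EG (r → a): greatest fixpoint, start Z0 = {n0, n1, n4}, keep only states in Sat with some successor in Z. Already a fixed point.
Sat(EG (r → a)) = {n0, n1, n4}
|Sat(EG (r → a))| = |{n0, n1, n4}| = 3.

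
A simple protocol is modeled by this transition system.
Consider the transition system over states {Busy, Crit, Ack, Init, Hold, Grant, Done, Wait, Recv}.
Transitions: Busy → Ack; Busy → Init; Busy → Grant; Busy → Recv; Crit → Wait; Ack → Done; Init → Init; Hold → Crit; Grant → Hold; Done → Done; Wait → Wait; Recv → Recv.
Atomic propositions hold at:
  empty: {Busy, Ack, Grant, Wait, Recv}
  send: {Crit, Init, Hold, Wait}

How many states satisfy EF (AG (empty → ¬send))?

5

Sat(¬send) = {Busy, Ack, Grant, Done, Recv}
Sat(empty → ¬send) = {Busy, Crit, Ack, Init, Hold, Grant, Done, Recv}
AG (empty → ¬send): greatest fixpoint, start Z0 = {Busy, Crit, Ack, Init, Hold, Grant, Done, Recv}, keep only states in Sat with every successor in Z. Z1 = {Busy, Ack, Init, Hold, Grant, Done, Recv}; Z2 = {Busy, Ack, Init, Grant, Done, Recv}; Z3 = {Busy, Ack, Init, Done, Recv}; Z4 = {Ack, Init, Done, Recv}; fixed.
Sat(AG (empty → ¬send)) = {Ack, Init, Done, Recv}
EF (AG (empty → ¬send)): least fixpoint, start Z0 = {Ack, Init, Done, Recv}, add states with some successor in Z. Z1 = {Busy, Ack, Init, Done, Recv}; fixed.
Sat(EF (AG (empty → ¬send))) = {Busy, Ack, Init, Done, Recv}
|Sat(EF (AG (empty → ¬send)))| = |{Busy, Ack, Init, Done, Recv}| = 5.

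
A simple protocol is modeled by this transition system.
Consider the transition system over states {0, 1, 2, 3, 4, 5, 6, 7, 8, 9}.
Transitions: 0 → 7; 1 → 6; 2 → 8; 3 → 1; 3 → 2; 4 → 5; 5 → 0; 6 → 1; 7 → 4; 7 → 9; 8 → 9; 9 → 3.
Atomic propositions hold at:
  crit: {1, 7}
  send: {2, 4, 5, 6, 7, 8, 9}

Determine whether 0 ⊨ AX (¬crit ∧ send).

No

Sat(¬crit) = {0, 2, 3, 4, 5, 6, 8, 9}
Sat(¬crit ∧ send) = {2, 4, 5, 6, 8, 9}
Sat(AX (¬crit ∧ send)) = {s : every successor in {2, 4, 5, 6, 8, 9}} = {1, 2, 4, 7, 8}
0 ∉ Sat(AX (¬crit ∧ send)) = {1, 2, 4, 7, 8}, so the formula does not hold at 0.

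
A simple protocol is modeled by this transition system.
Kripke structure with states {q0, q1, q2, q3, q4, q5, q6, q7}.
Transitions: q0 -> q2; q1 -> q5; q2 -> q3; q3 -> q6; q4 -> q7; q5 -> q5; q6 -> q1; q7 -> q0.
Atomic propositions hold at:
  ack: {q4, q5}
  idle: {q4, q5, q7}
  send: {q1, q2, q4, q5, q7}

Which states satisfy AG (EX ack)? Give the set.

Sat(EX ack) = {s : some successor in {q4, q5}} = {q1, q5}
AG (EX ack): greatest fixpoint, start Z0 = {q1, q5}, keep only states in Sat with every successor in Z. Already a fixed point.
Sat(AG (EX ack)) = {q1, q5}

{q1, q5}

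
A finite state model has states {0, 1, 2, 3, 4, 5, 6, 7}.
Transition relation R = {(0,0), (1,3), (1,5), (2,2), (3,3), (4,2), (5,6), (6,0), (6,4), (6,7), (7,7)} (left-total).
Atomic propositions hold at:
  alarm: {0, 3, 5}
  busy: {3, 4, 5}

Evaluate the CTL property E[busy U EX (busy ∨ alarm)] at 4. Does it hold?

No

Sat(busy ∨ alarm) = {0, 3, 4, 5}
Sat(EX (busy ∨ alarm)) = {s : some successor in {0, 3, 4, 5}} = {0, 1, 3, 6}
E[busy U EX (busy ∨ alarm)]: least fixpoint, start Z0 = Sat(EX (busy ∨ alarm)) = {0, 1, 3, 6}, add states in Sat(busy) with some successor in Z. Z1 = {0, 1, 3, 5, 6}; fixed.
Sat(E[busy U EX (busy ∨ alarm)]) = {0, 1, 3, 5, 6}
4 ∉ Sat(E[busy U EX (busy ∨ alarm)]) = {0, 1, 3, 5, 6}, so the formula does not hold at 4.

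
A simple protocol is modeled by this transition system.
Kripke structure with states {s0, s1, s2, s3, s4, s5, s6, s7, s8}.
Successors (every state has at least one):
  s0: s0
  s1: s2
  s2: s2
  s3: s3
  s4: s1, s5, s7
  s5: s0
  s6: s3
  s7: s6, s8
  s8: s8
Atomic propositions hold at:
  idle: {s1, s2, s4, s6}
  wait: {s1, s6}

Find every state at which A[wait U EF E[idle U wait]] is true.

{s1, s4, s6, s7}

E[idle U wait]: least fixpoint, start Z0 = Sat(wait) = {s1, s6}, add states in Sat(idle) with some successor in Z. Z1 = {s1, s4, s6}; fixed.
Sat(E[idle U wait]) = {s1, s4, s6}
EF E[idle U wait]: least fixpoint, start Z0 = {s1, s4, s6}, add states with some successor in Z. Z1 = {s1, s4, s6, s7}; fixed.
Sat(EF E[idle U wait]) = {s1, s4, s6, s7}
A[wait U EF E[idle U wait]]: least fixpoint, start Z0 = Sat(EF E[idle U wait]) = {s1, s4, s6, s7}, add states in Sat(wait) with every successor in Z. Already a fixed point.
Sat(A[wait U EF E[idle U wait]]) = {s1, s4, s6, s7}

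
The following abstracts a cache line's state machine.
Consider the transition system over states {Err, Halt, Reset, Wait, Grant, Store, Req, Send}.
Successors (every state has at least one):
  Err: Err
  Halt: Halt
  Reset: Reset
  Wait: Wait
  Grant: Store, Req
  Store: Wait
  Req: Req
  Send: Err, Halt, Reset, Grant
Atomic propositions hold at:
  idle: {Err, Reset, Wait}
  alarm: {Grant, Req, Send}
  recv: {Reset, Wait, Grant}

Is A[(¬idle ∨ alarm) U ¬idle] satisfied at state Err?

No

Sat(¬idle) = {Halt, Grant, Store, Req, Send}
Sat(¬idle ∨ alarm) = {Halt, Grant, Store, Req, Send}
A[(¬idle ∨ alarm) U ¬idle]: least fixpoint, start Z0 = Sat(¬idle) = {Halt, Grant, Store, Req, Send}, add states in Sat(¬idle ∨ alarm) with every successor in Z. Already a fixed point.
Sat(A[(¬idle ∨ alarm) U ¬idle]) = {Halt, Grant, Store, Req, Send}
Err ∉ Sat(A[(¬idle ∨ alarm) U ¬idle]) = {Halt, Grant, Store, Req, Send}, so the formula does not hold at Err.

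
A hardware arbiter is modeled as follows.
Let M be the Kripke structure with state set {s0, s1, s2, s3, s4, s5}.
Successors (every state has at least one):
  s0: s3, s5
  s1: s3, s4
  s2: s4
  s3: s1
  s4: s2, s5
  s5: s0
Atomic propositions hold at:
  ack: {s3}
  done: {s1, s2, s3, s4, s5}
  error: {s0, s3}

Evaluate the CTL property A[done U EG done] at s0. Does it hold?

No

EG done: greatest fixpoint, start Z0 = {s1, s2, s3, s4, s5}, keep only states in Sat with some successor in Z. Z1 = {s1, s2, s3, s4}; fixed.
Sat(EG done) = {s1, s2, s3, s4}
A[done U EG done]: least fixpoint, start Z0 = Sat(EG done) = {s1, s2, s3, s4}, add states in Sat(done) with every successor in Z. Already a fixed point.
Sat(A[done U EG done]) = {s1, s2, s3, s4}
s0 ∉ Sat(A[done U EG done]) = {s1, s2, s3, s4}, so the formula does not hold at s0.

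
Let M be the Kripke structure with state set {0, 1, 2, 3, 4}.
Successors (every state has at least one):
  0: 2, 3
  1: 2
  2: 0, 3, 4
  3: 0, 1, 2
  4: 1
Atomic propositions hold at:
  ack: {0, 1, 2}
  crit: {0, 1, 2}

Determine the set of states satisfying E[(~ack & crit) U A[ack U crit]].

Sat(~ack) = {3, 4}
Sat(~ack & crit) = ∅
A[ack U crit]: least fixpoint, start Z0 = Sat(crit) = {0, 1, 2}, add states in Sat(ack) with every successor in Z. Already a fixed point.
Sat(A[ack U crit]) = {0, 1, 2}
E[(~ack & crit) U A[ack U crit]]: least fixpoint, start Z0 = Sat(A[ack U crit]) = {0, 1, 2}, add states in Sat(~ack & crit) with some successor in Z. Already a fixed point.
Sat(E[(~ack & crit) U A[ack U crit]]) = {0, 1, 2}

{0, 1, 2}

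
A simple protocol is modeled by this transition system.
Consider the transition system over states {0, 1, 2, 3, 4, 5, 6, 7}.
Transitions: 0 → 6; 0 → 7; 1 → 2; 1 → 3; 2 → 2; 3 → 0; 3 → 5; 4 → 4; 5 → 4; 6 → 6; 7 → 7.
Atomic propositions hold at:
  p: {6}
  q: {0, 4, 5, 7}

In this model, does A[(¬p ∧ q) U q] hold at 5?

Sat(¬p) = {0, 1, 2, 3, 4, 5, 7}
Sat(¬p ∧ q) = {0, 4, 5, 7}
A[(¬p ∧ q) U q]: least fixpoint, start Z0 = Sat(q) = {0, 4, 5, 7}, add states in Sat(¬p ∧ q) with every successor in Z. Already a fixed point.
Sat(A[(¬p ∧ q) U q]) = {0, 4, 5, 7}
5 ∈ Sat(A[(¬p ∧ q) U q]) = {0, 4, 5, 7}, so the formula holds at 5.

Yes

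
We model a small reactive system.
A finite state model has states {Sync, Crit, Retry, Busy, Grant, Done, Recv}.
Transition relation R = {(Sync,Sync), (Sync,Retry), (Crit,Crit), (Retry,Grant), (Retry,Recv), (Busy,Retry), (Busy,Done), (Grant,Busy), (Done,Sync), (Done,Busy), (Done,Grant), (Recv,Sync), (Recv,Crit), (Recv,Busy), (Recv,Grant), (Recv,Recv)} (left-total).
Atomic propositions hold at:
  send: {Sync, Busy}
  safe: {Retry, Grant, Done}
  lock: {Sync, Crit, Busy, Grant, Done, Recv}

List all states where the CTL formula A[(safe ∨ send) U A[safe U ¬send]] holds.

Sat(safe ∨ send) = {Sync, Retry, Busy, Grant, Done}
Sat(¬send) = {Crit, Retry, Grant, Done, Recv}
A[safe U ¬send]: least fixpoint, start Z0 = Sat(¬send) = {Crit, Retry, Grant, Done, Recv}, add states in Sat(safe) with every successor in Z. Already a fixed point.
Sat(A[safe U ¬send]) = {Crit, Retry, Grant, Done, Recv}
A[(safe ∨ send) U A[safe U ¬send]]: least fixpoint, start Z0 = Sat(A[safe U ¬send]) = {Crit, Retry, Grant, Done, Recv}, add states in Sat(safe ∨ send) with every successor in Z. Z1 = {Crit, Retry, Busy, Grant, Done, Recv}; fixed.
Sat(A[(safe ∨ send) U A[safe U ¬send]]) = {Crit, Retry, Busy, Grant, Done, Recv}

{Crit, Retry, Busy, Grant, Done, Recv}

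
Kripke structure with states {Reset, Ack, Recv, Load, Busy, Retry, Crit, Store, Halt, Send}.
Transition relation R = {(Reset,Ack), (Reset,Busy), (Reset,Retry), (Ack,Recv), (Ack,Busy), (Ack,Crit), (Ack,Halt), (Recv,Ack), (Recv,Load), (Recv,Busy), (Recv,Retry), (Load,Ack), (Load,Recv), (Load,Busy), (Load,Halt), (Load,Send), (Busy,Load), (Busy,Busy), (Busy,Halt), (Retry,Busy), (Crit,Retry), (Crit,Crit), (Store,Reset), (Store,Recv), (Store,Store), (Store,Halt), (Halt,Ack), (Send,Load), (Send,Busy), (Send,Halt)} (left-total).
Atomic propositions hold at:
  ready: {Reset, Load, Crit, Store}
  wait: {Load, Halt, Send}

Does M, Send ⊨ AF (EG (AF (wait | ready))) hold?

Yes

Sat(wait | ready) = {Reset, Load, Crit, Store, Halt, Send}
AF (wait | ready): least fixpoint, start Z0 = {Reset, Load, Crit, Store, Halt, Send}, add states with every successor in Z. Already a fixed point.
Sat(AF (wait | ready)) = {Reset, Load, Crit, Store, Halt, Send}
EG (AF (wait | ready)): greatest fixpoint, start Z0 = {Reset, Load, Crit, Store, Halt, Send}, keep only states in Sat with some successor in Z. Z1 = {Load, Crit, Store, Send}; fixed.
Sat(EG (AF (wait | ready))) = {Load, Crit, Store, Send}
AF (EG (AF (wait | ready))): least fixpoint, start Z0 = {Load, Crit, Store, Send}, add states with every successor in Z. Already a fixed point.
Sat(AF (EG (AF (wait | ready)))) = {Load, Crit, Store, Send}
Send ∈ Sat(AF (EG (AF (wait | ready)))) = {Load, Crit, Store, Send}, so the formula holds at Send.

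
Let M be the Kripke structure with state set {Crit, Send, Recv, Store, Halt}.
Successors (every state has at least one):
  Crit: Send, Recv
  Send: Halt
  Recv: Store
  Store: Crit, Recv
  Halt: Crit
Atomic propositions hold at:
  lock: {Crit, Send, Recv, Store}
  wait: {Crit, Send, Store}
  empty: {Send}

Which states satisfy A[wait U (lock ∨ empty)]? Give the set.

{Crit, Send, Recv, Store}

Sat(lock ∨ empty) = {Crit, Send, Recv, Store}
A[wait U (lock ∨ empty)]: least fixpoint, start Z0 = Sat((lock ∨ empty)) = {Crit, Send, Recv, Store}, add states in Sat(wait) with every successor in Z. Already a fixed point.
Sat(A[wait U (lock ∨ empty)]) = {Crit, Send, Recv, Store}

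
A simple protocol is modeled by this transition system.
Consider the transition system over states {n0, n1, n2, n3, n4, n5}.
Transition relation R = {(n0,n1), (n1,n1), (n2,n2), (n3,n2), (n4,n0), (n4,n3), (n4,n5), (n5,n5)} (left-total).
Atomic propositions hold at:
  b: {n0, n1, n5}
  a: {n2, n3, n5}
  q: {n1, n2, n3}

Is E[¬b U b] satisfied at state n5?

Yes

Sat(¬b) = {n2, n3, n4}
E[¬b U b]: least fixpoint, start Z0 = Sat(b) = {n0, n1, n5}, add states in Sat(¬b) with some successor in Z. Z1 = {n0, n1, n4, n5}; fixed.
Sat(E[¬b U b]) = {n0, n1, n4, n5}
n5 ∈ Sat(E[¬b U b]) = {n0, n1, n4, n5}, so the formula holds at n5.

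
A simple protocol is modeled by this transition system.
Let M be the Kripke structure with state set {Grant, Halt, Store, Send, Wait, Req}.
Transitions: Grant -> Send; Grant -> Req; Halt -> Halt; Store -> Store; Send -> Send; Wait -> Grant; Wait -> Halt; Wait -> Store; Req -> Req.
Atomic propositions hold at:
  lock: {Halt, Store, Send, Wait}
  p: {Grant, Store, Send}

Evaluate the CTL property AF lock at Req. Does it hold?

AF lock: least fixpoint, start Z0 = {Halt, Store, Send, Wait}, add states with every successor in Z. Already a fixed point.
Sat(AF lock) = {Halt, Store, Send, Wait}
Req ∉ Sat(AF lock) = {Halt, Store, Send, Wait}, so the formula does not hold at Req.

No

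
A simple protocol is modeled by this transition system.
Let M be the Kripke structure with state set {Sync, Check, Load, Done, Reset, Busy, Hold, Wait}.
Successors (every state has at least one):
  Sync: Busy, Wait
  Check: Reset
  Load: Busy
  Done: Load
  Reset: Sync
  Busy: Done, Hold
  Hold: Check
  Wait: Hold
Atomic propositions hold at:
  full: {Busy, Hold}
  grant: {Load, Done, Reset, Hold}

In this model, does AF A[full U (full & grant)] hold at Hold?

Sat(full & grant) = {Hold}
A[full U (full & grant)]: least fixpoint, start Z0 = Sat((full & grant)) = {Hold}, add states in Sat(full) with every successor in Z. Already a fixed point.
Sat(A[full U (full & grant)]) = {Hold}
AF A[full U (full & grant)]: least fixpoint, start Z0 = {Hold}, add states with every successor in Z. Z1 = {Hold, Wait}; fixed.
Sat(AF A[full U (full & grant)]) = {Hold, Wait}
Hold ∈ Sat(AF A[full U (full & grant)]) = {Hold, Wait}, so the formula holds at Hold.

Yes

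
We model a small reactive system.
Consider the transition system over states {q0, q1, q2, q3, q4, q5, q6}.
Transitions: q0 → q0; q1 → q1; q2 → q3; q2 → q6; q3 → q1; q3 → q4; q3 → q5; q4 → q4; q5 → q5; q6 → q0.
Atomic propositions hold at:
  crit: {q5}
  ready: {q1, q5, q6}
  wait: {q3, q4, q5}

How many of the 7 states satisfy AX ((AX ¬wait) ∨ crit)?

4

Sat(¬wait) = {q0, q1, q2, q6}
Sat(AX ¬wait) = {s : every successor in {q0, q1, q2, q6}} = {q0, q1, q6}
Sat((AX ¬wait) ∨ crit) = {q0, q1, q5, q6}
Sat(AX ((AX ¬wait) ∨ crit)) = {s : every successor in {q0, q1, q5, q6}} = {q0, q1, q5, q6}
|Sat(AX ((AX ¬wait) ∨ crit))| = |{q0, q1, q5, q6}| = 4.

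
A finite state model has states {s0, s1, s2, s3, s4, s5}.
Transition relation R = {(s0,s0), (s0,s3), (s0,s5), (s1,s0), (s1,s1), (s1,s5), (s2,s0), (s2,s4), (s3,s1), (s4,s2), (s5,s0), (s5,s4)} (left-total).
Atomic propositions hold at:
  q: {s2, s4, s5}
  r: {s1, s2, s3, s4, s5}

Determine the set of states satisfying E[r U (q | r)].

Sat(q | r) = {s1, s2, s3, s4, s5}
E[r U (q | r)]: least fixpoint, start Z0 = Sat((q | r)) = {s1, s2, s3, s4, s5}, add states in Sat(r) with some successor in Z. Already a fixed point.
Sat(E[r U (q | r)]) = {s1, s2, s3, s4, s5}

{s1, s2, s3, s4, s5}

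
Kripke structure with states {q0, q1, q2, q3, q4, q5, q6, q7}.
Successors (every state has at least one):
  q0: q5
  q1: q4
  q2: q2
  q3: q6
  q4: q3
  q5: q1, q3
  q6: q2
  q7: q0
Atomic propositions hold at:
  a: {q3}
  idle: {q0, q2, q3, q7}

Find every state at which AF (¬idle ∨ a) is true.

Sat(¬idle) = {q1, q4, q5, q6}
Sat(¬idle ∨ a) = {q1, q3, q4, q5, q6}
AF (¬idle ∨ a): least fixpoint, start Z0 = {q1, q3, q4, q5, q6}, add states with every successor in Z. Z1 = {q0, q1, q3, q4, q5, q6}; Z2 = {q0, q1, q3, q4, q5, q6, q7}; fixed.
Sat(AF (¬idle ∨ a)) = {q0, q1, q3, q4, q5, q6, q7}

{q0, q1, q3, q4, q5, q6, q7}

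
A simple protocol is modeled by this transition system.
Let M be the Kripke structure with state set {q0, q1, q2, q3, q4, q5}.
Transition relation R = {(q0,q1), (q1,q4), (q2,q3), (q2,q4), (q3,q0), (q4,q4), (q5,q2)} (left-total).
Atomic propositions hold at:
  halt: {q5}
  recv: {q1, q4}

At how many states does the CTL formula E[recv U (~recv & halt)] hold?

Sat(~recv) = {q0, q2, q3, q5}
Sat(~recv & halt) = {q5}
E[recv U (~recv & halt)]: least fixpoint, start Z0 = Sat((~recv & halt)) = {q5}, add states in Sat(recv) with some successor in Z. Already a fixed point.
Sat(E[recv U (~recv & halt)]) = {q5}
|Sat(E[recv U (~recv & halt)])| = |{q5}| = 1.

1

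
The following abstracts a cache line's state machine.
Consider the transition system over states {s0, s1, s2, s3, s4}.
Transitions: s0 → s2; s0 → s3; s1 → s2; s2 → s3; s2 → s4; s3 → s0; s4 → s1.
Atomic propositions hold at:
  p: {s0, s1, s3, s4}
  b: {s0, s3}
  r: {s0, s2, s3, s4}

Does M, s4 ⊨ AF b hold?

AF b: least fixpoint, start Z0 = {s0, s3}, add states with every successor in Z. Already a fixed point.
Sat(AF b) = {s0, s3}
s4 ∉ Sat(AF b) = {s0, s3}, so the formula does not hold at s4.

No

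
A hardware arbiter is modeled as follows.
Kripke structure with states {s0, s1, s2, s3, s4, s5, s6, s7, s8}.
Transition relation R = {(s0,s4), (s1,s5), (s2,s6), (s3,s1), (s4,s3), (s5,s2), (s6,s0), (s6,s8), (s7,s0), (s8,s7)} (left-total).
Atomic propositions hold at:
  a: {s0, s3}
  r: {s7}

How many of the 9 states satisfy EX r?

1

Sat(EX r) = {s : some successor in {s7}} = {s8}
|Sat(EX r)| = |{s8}| = 1.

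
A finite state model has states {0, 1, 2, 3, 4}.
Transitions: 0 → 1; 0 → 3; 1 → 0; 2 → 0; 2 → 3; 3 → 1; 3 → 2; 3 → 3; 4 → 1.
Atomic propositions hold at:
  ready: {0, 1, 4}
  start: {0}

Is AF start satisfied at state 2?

No

AF start: least fixpoint, start Z0 = {0}, add states with every successor in Z. Z1 = {0, 1}; Z2 = {0, 1, 4}; fixed.
Sat(AF start) = {0, 1, 4}
2 ∉ Sat(AF start) = {0, 1, 4}, so the formula does not hold at 2.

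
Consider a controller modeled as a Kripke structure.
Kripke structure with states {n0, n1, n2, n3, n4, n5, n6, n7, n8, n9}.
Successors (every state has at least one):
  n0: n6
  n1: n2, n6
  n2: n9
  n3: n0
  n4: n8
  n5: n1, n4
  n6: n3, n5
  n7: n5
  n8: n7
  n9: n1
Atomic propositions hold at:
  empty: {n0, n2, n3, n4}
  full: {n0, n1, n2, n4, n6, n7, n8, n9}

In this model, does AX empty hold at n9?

No

Sat(AX empty) = {s : every successor in {n0, n2, n3, n4}} = {n3}
n9 ∉ Sat(AX empty) = {n3}, so the formula does not hold at n9.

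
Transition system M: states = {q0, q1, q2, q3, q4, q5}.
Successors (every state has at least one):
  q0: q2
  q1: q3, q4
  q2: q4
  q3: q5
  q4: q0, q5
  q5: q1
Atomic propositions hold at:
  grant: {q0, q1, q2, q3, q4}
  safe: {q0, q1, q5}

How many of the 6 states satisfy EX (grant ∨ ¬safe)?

5

Sat(¬safe) = {q2, q3, q4}
Sat(grant ∨ ¬safe) = {q0, q1, q2, q3, q4}
Sat(EX (grant ∨ ¬safe)) = {s : some successor in {q0, q1, q2, q3, q4}} = {q0, q1, q2, q4, q5}
|Sat(EX (grant ∨ ¬safe))| = |{q0, q1, q2, q4, q5}| = 5.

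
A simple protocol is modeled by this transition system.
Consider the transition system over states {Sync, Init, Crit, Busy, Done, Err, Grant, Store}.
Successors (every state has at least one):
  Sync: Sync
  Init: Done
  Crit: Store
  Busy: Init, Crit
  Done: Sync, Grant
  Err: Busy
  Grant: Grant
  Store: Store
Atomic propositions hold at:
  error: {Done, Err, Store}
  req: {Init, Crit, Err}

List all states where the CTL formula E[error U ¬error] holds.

Sat(¬error) = {Sync, Init, Crit, Busy, Grant}
E[error U ¬error]: least fixpoint, start Z0 = Sat(¬error) = {Sync, Init, Crit, Busy, Grant}, add states in Sat(error) with some successor in Z. Z1 = {Sync, Init, Crit, Busy, Done, Err, Grant}; fixed.
Sat(E[error U ¬error]) = {Sync, Init, Crit, Busy, Done, Err, Grant}

{Sync, Init, Crit, Busy, Done, Err, Grant}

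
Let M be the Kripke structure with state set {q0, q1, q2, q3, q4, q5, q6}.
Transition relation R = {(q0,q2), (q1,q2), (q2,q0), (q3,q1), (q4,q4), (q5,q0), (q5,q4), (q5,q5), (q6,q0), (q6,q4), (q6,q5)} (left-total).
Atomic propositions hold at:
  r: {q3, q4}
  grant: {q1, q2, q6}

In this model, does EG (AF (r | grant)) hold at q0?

Sat(r | grant) = {q1, q2, q3, q4, q6}
AF (r | grant): least fixpoint, start Z0 = {q1, q2, q3, q4, q6}, add states with every successor in Z. Z1 = {q0, q1, q2, q3, q4, q6}; fixed.
Sat(AF (r | grant)) = {q0, q1, q2, q3, q4, q6}
EG (AF (r | grant)): greatest fixpoint, start Z0 = {q0, q1, q2, q3, q4, q6}, keep only states in Sat with some successor in Z. Already a fixed point.
Sat(EG (AF (r | grant))) = {q0, q1, q2, q3, q4, q6}
q0 ∈ Sat(EG (AF (r | grant))) = {q0, q1, q2, q3, q4, q6}, so the formula holds at q0.

Yes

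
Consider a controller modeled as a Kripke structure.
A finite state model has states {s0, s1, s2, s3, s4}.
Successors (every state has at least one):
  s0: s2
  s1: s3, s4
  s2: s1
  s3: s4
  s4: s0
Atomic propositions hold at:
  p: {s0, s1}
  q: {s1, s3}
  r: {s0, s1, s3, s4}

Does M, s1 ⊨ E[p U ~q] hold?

Yes

Sat(~q) = {s0, s2, s4}
E[p U ~q]: least fixpoint, start Z0 = Sat(~q) = {s0, s2, s4}, add states in Sat(p) with some successor in Z. Z1 = {s0, s1, s2, s4}; fixed.
Sat(E[p U ~q]) = {s0, s1, s2, s4}
s1 ∈ Sat(E[p U ~q]) = {s0, s1, s2, s4}, so the formula holds at s1.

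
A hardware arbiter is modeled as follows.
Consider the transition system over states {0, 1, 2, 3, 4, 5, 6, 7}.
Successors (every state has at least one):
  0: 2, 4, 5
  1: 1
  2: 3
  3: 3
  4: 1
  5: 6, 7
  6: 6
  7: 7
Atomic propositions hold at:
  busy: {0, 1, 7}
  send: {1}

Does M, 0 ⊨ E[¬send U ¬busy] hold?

Yes

Sat(¬send) = {0, 2, 3, 4, 5, 6, 7}
Sat(¬busy) = {2, 3, 4, 5, 6}
E[¬send U ¬busy]: least fixpoint, start Z0 = Sat(¬busy) = {2, 3, 4, 5, 6}, add states in Sat(¬send) with some successor in Z. Z1 = {0, 2, 3, 4, 5, 6}; fixed.
Sat(E[¬send U ¬busy]) = {0, 2, 3, 4, 5, 6}
0 ∈ Sat(E[¬send U ¬busy]) = {0, 2, 3, 4, 5, 6}, so the formula holds at 0.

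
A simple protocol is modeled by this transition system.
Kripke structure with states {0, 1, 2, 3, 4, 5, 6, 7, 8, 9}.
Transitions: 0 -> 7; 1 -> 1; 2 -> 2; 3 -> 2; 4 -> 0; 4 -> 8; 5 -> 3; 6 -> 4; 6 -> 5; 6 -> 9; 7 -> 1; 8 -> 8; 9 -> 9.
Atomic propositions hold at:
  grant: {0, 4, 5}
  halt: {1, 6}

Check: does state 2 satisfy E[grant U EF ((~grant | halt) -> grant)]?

Sat(~grant) = {1, 2, 3, 6, 7, 8, 9}
Sat(~grant | halt) = {1, 2, 3, 6, 7, 8, 9}
Sat((~grant | halt) -> grant) = {0, 4, 5}
EF ((~grant | halt) -> grant): least fixpoint, start Z0 = {0, 4, 5}, add states with some successor in Z. Z1 = {0, 4, 5, 6}; fixed.
Sat(EF ((~grant | halt) -> grant)) = {0, 4, 5, 6}
E[grant U EF ((~grant | halt) -> grant)]: least fixpoint, start Z0 = Sat(EF ((~grant | halt) -> grant)) = {0, 4, 5, 6}, add states in Sat(grant) with some successor in Z. Already a fixed point.
Sat(E[grant U EF ((~grant | halt) -> grant)]) = {0, 4, 5, 6}
2 ∉ Sat(E[grant U EF ((~grant | halt) -> grant)]) = {0, 4, 5, 6}, so the formula does not hold at 2.

No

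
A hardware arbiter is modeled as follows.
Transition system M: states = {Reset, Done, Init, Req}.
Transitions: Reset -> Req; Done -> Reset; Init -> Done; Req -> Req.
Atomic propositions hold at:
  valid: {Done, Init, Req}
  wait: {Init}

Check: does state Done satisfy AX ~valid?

Sat(~valid) = {Reset}
Sat(AX ~valid) = {s : every successor in {Reset}} = {Done}
Done ∈ Sat(AX ~valid) = {Done}, so the formula holds at Done.

Yes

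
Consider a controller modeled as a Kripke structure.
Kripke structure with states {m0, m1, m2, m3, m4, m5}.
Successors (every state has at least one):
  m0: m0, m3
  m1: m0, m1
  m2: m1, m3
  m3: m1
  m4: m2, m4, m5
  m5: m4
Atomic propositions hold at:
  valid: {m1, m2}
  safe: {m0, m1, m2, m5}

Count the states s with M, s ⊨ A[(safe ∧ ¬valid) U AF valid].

3

Sat(¬valid) = {m0, m3, m4, m5}
Sat(safe ∧ ¬valid) = {m0, m5}
AF valid: least fixpoint, start Z0 = {m1, m2}, add states with every successor in Z. Z1 = {m1, m2, m3}; fixed.
Sat(AF valid) = {m1, m2, m3}
A[(safe ∧ ¬valid) U AF valid]: least fixpoint, start Z0 = Sat(AF valid) = {m1, m2, m3}, add states in Sat(safe ∧ ¬valid) with every successor in Z. Already a fixed point.
Sat(A[(safe ∧ ¬valid) U AF valid]) = {m1, m2, m3}
|Sat(A[(safe ∧ ¬valid) U AF valid])| = |{m1, m2, m3}| = 3.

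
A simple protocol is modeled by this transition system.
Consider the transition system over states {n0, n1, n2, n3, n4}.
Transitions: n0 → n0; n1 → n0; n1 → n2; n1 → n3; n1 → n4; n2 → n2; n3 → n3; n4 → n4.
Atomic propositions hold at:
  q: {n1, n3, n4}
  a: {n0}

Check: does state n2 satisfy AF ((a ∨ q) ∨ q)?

No

Sat(a ∨ q) = {n0, n1, n3, n4}
Sat((a ∨ q) ∨ q) = {n0, n1, n3, n4}
AF ((a ∨ q) ∨ q): least fixpoint, start Z0 = {n0, n1, n3, n4}, add states with every successor in Z. Already a fixed point.
Sat(AF ((a ∨ q) ∨ q)) = {n0, n1, n3, n4}
n2 ∉ Sat(AF ((a ∨ q) ∨ q)) = {n0, n1, n3, n4}, so the formula does not hold at n2.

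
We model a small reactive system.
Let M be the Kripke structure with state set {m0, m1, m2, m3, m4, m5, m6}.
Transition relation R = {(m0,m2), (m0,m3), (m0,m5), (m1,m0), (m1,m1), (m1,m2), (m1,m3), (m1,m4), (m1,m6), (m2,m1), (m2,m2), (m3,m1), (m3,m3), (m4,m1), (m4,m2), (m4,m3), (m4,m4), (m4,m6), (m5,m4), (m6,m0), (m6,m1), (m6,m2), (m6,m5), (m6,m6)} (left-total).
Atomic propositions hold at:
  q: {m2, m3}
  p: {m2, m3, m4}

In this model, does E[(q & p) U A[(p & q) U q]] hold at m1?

No

Sat(q & p) = {m2, m3}
Sat(p & q) = {m2, m3}
A[(p & q) U q]: least fixpoint, start Z0 = Sat(q) = {m2, m3}, add states in Sat(p & q) with every successor in Z. Already a fixed point.
Sat(A[(p & q) U q]) = {m2, m3}
E[(q & p) U A[(p & q) U q]]: least fixpoint, start Z0 = Sat(A[(p & q) U q]) = {m2, m3}, add states in Sat(q & p) with some successor in Z. Already a fixed point.
Sat(E[(q & p) U A[(p & q) U q]]) = {m2, m3}
m1 ∉ Sat(E[(q & p) U A[(p & q) U q]]) = {m2, m3}, so the formula does not hold at m1.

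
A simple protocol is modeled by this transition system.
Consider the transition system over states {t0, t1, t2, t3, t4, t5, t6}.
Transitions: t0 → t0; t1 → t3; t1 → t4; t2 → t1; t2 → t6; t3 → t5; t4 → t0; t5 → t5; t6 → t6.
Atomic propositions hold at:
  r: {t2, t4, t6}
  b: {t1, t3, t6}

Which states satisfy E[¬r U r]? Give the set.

Sat(¬r) = {t0, t1, t3, t5}
E[¬r U r]: least fixpoint, start Z0 = Sat(r) = {t2, t4, t6}, add states in Sat(¬r) with some successor in Z. Z1 = {t1, t2, t4, t6}; fixed.
Sat(E[¬r U r]) = {t1, t2, t4, t6}

{t1, t2, t4, t6}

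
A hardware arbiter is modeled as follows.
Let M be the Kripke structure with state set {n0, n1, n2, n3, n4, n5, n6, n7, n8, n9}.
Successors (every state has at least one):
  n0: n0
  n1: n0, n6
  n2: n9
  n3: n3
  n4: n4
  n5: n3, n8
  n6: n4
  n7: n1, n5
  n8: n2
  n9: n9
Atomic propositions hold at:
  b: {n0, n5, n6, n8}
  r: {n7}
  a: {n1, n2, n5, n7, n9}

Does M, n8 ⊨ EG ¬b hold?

No

Sat(¬b) = {n1, n2, n3, n4, n7, n9}
EG ¬b: greatest fixpoint, start Z0 = {n1, n2, n3, n4, n7, n9}, keep only states in Sat with some successor in Z. Z1 = {n2, n3, n4, n7, n9}; Z2 = {n2, n3, n4, n9}; fixed.
Sat(EG ¬b) = {n2, n3, n4, n9}
n8 ∉ Sat(EG ¬b) = {n2, n3, n4, n9}, so the formula does not hold at n8.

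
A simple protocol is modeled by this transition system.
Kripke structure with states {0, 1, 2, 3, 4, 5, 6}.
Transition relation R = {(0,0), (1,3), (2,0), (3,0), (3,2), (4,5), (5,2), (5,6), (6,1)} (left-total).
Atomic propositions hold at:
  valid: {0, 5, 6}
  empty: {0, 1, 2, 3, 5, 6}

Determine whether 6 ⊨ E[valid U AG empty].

Yes

AG empty: greatest fixpoint, start Z0 = {0, 1, 2, 3, 5, 6}, keep only states in Sat with every successor in Z. Already a fixed point.
Sat(AG empty) = {0, 1, 2, 3, 5, 6}
E[valid U AG empty]: least fixpoint, start Z0 = Sat(AG empty) = {0, 1, 2, 3, 5, 6}, add states in Sat(valid) with some successor in Z. Already a fixed point.
Sat(E[valid U AG empty]) = {0, 1, 2, 3, 5, 6}
6 ∈ Sat(E[valid U AG empty]) = {0, 1, 2, 3, 5, 6}, so the formula holds at 6.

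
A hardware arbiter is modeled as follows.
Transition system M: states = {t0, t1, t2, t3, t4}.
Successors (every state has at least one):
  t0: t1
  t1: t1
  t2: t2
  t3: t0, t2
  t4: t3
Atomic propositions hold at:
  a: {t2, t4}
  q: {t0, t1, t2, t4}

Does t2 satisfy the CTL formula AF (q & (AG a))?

Yes

AG a: greatest fixpoint, start Z0 = {t2, t4}, keep only states in Sat with every successor in Z. Z1 = {t2}; fixed.
Sat(AG a) = {t2}
Sat(q & (AG a)) = {t2}
AF (q & (AG a)): least fixpoint, start Z0 = {t2}, add states with every successor in Z. Already a fixed point.
Sat(AF (q & (AG a))) = {t2}
t2 ∈ Sat(AF (q & (AG a))) = {t2}, so the formula holds at t2.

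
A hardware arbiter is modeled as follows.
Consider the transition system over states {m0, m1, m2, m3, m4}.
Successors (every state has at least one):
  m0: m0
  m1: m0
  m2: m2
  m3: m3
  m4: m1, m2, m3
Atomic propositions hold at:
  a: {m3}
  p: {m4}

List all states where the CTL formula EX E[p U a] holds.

E[p U a]: least fixpoint, start Z0 = Sat(a) = {m3}, add states in Sat(p) with some successor in Z. Z1 = {m3, m4}; fixed.
Sat(E[p U a]) = {m3, m4}
Sat(EX E[p U a]) = {s : some successor in {m3, m4}} = {m3, m4}

{m3, m4}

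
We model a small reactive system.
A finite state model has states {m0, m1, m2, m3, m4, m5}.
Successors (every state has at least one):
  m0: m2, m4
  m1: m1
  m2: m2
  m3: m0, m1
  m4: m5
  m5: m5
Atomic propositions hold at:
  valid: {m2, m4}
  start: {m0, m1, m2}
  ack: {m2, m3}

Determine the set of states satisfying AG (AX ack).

{m2}

Sat(AX ack) = {s : every successor in {m2, m3}} = {m2}
AG (AX ack): greatest fixpoint, start Z0 = {m2}, keep only states in Sat with every successor in Z. Already a fixed point.
Sat(AG (AX ack)) = {m2}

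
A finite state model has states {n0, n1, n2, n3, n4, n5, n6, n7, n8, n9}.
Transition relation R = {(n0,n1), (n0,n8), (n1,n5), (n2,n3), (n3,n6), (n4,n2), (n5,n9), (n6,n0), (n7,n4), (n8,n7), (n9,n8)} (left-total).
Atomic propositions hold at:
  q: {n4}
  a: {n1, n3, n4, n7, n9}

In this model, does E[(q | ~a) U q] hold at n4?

Yes

Sat(~a) = {n0, n2, n5, n6, n8}
Sat(q | ~a) = {n0, n2, n4, n5, n6, n8}
E[(q | ~a) U q]: least fixpoint, start Z0 = Sat(q) = {n4}, add states in Sat(q | ~a) with some successor in Z. Already a fixed point.
Sat(E[(q | ~a) U q]) = {n4}
n4 ∈ Sat(E[(q | ~a) U q]) = {n4}, so the formula holds at n4.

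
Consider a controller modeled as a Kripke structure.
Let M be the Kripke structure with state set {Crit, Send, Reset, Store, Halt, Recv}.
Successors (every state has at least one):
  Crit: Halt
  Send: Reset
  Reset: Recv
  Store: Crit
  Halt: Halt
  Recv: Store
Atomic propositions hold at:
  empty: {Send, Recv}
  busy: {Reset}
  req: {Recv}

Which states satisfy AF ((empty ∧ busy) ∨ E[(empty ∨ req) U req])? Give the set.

{Send, Reset, Recv}

Sat(empty ∧ busy) = ∅
Sat(empty ∨ req) = {Send, Recv}
E[(empty ∨ req) U req]: least fixpoint, start Z0 = Sat(req) = {Recv}, add states in Sat(empty ∨ req) with some successor in Z. Already a fixed point.
Sat(E[(empty ∨ req) U req]) = {Recv}
Sat((empty ∧ busy) ∨ E[(empty ∨ req) U req]) = {Recv}
AF ((empty ∧ busy) ∨ E[(empty ∨ req) U req]): least fixpoint, start Z0 = {Recv}, add states with every successor in Z. Z1 = {Reset, Recv}; Z2 = {Send, Reset, Recv}; fixed.
Sat(AF ((empty ∧ busy) ∨ E[(empty ∨ req) U req])) = {Send, Reset, Recv}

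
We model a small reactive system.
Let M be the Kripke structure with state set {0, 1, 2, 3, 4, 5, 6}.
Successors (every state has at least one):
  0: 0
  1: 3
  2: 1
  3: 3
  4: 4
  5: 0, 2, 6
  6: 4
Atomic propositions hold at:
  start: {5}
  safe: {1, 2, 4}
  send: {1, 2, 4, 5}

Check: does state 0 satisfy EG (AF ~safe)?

Yes

Sat(~safe) = {0, 3, 5, 6}
AF ~safe: least fixpoint, start Z0 = {0, 3, 5, 6}, add states with every successor in Z. Z1 = {0, 1, 3, 5, 6}; Z2 = {0, 1, 2, 3, 5, 6}; fixed.
Sat(AF ~safe) = {0, 1, 2, 3, 5, 6}
EG (AF ~safe): greatest fixpoint, start Z0 = {0, 1, 2, 3, 5, 6}, keep only states in Sat with some successor in Z. Z1 = {0, 1, 2, 3, 5}; fixed.
Sat(EG (AF ~safe)) = {0, 1, 2, 3, 5}
0 ∈ Sat(EG (AF ~safe)) = {0, 1, 2, 3, 5}, so the formula holds at 0.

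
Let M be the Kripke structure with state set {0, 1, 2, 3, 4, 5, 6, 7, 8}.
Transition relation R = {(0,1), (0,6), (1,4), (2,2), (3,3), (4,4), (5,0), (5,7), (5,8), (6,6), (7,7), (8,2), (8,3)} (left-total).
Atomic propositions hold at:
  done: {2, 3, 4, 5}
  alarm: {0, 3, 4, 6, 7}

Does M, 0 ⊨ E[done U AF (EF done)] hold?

Yes

EF done: least fixpoint, start Z0 = {2, 3, 4, 5}, add states with some successor in Z. Z1 = {1, 2, 3, 4, 5, 8}; Z2 = {0, 1, 2, 3, 4, 5, 8}; fixed.
Sat(EF done) = {0, 1, 2, 3, 4, 5, 8}
AF (EF done): least fixpoint, start Z0 = {0, 1, 2, 3, 4, 5, 8}, add states with every successor in Z. Already a fixed point.
Sat(AF (EF done)) = {0, 1, 2, 3, 4, 5, 8}
E[done U AF (EF done)]: least fixpoint, start Z0 = Sat(AF (EF done)) = {0, 1, 2, 3, 4, 5, 8}, add states in Sat(done) with some successor in Z. Already a fixed point.
Sat(E[done U AF (EF done)]) = {0, 1, 2, 3, 4, 5, 8}
0 ∈ Sat(E[done U AF (EF done)]) = {0, 1, 2, 3, 4, 5, 8}, so the formula holds at 0.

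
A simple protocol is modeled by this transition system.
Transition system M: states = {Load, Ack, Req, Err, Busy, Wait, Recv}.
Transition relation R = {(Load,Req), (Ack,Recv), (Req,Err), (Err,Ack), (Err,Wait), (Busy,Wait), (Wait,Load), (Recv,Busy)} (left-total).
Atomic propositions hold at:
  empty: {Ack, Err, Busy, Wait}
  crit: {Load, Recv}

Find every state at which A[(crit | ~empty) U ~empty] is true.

Sat(~empty) = {Load, Req, Recv}
Sat(crit | ~empty) = {Load, Req, Recv}
A[(crit | ~empty) U ~empty]: least fixpoint, start Z0 = Sat(~empty) = {Load, Req, Recv}, add states in Sat(crit | ~empty) with every successor in Z. Already a fixed point.
Sat(A[(crit | ~empty) U ~empty]) = {Load, Req, Recv}

{Load, Req, Recv}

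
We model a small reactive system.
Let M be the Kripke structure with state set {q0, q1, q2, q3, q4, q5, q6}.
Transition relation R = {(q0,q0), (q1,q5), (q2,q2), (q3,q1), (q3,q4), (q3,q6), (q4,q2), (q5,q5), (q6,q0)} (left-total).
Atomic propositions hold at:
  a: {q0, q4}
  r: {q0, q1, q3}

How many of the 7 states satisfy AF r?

4

AF r: least fixpoint, start Z0 = {q0, q1, q3}, add states with every successor in Z. Z1 = {q0, q1, q3, q6}; fixed.
Sat(AF r) = {q0, q1, q3, q6}
|Sat(AF r)| = |{q0, q1, q3, q6}| = 4.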